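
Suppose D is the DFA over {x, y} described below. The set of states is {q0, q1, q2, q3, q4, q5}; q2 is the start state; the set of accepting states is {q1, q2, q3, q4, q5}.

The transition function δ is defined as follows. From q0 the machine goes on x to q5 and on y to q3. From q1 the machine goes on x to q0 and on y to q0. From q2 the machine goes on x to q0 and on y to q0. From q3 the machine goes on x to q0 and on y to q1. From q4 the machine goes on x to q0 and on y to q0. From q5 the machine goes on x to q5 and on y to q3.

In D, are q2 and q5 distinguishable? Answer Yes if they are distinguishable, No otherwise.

States {q4} cannot be reached from the start state, so discard them.
Initial partition by acceptance: {q1,q2,q3,q5} | {q0}.
Refine {q1,q2,q3,q5} on symbol x: members go to different blocks, giving {q1,q2,q3} and {q5}.
Refine {q1,q2,q3} on symbol y: members go to different blocks, giving {q1,q2} and {q3}.
The partition is now stable with 4 blocks: {q1,q2} | {q0} | {q5} | {q3}.
q2 and q5 end up in different blocks, so they are distinguishable. For instance, the string 'x' is accepted from only q5.

Yes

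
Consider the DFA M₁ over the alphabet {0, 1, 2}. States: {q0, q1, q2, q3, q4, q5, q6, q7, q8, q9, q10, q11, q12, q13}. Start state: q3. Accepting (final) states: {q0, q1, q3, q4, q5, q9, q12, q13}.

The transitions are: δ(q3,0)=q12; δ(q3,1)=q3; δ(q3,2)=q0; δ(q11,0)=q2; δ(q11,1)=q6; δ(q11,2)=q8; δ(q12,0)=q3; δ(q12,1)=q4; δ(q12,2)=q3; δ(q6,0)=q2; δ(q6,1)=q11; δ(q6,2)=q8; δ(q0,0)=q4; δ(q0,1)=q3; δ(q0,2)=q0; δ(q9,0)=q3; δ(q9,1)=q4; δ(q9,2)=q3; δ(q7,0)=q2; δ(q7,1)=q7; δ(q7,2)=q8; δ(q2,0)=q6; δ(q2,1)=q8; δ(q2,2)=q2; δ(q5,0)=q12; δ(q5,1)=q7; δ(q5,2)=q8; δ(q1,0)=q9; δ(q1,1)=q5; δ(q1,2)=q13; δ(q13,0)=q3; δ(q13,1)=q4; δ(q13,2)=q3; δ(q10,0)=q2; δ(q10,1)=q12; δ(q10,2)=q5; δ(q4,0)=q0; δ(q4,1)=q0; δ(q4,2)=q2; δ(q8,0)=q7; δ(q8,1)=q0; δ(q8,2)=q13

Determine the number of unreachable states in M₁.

No path from q3 leads to q1, q5, q9, q10; the other 10 states are all reachable.

4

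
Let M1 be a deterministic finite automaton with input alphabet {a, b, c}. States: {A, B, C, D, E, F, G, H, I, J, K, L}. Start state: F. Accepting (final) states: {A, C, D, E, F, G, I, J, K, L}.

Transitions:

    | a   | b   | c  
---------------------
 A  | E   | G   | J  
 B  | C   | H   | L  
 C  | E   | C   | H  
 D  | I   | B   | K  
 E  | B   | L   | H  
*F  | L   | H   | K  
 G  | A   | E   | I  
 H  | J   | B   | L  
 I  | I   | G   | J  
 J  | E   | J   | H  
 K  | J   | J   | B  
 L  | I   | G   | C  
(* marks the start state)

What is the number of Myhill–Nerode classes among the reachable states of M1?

States {D} cannot be reached from the start state, so discard them.
Initial partition by acceptance: {A,C,E,F,G,I,J,K,L} | {B,H}.
Split {A,C,E,F,G,I,J,K,L} by δ(·,a) → {A,C,F,G,I,J,K,L} and {E}.
Split {A,C,F,G,I,J,K,L} by δ(·,a) → {F,G,I,K,L} and {A,C,J}.
Split {F,G,I,K,L} by δ(·,a) → {F,I,L} and {G,K}.
On input b, block {F,I,L} splits into {I,L} and {F}.
On input b, block {A,C,J} splits into {C,J} and {A}.
Split {G,K} by δ(·,a) → {G} and {K}.
No further refinement is possible. Final partition (8 blocks): {I,L} | {B,H} | {E} | {C,J} | {G} | {F} | {A} | {K}.

8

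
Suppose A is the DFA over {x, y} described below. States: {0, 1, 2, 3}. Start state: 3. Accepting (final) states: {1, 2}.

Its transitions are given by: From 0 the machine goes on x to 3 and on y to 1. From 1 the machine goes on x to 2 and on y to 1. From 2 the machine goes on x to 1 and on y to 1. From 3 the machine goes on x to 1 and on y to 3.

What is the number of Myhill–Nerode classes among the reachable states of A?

First remove the unreachable states {0}; 3 states remain.
P0 = {1,2} | {3}.
No further refinement is possible. Final partition (2 blocks): {1,2} | {3}.

2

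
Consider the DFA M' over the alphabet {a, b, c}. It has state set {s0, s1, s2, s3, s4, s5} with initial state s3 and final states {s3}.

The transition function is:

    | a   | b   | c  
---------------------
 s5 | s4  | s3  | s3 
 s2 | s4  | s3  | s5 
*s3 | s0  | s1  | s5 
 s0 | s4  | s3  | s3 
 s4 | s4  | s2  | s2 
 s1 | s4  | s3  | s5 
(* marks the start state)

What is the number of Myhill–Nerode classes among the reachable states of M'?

4

Every state is reachable, so we keep all 6.
P0 = {s3} | {s0,s1,s2,s4,s5}.
On input b, block {s0,s1,s2,s4,s5} splits into {s0,s1,s2,s5} and {s4}.
Split {s0,s1,s2,s5} by δ(·,c) → {s0,s5} and {s1,s2}.
The partition is now stable with 4 blocks: {s3} | {s0,s5} | {s4} | {s1,s2}.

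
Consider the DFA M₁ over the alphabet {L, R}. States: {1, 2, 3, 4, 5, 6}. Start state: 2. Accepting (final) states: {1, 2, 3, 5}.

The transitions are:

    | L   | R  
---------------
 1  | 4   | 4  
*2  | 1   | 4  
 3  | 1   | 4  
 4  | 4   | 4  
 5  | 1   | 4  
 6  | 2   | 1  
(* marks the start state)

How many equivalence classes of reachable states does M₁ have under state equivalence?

First remove the unreachable states {3,5,6}; 3 states remain.
P0 = {1,2} | {4}.
Split {1,2} by δ(·,L) → {1} and {2}.
Stable partition: {1} | {4} | {2} — 3 equivalence classes.

3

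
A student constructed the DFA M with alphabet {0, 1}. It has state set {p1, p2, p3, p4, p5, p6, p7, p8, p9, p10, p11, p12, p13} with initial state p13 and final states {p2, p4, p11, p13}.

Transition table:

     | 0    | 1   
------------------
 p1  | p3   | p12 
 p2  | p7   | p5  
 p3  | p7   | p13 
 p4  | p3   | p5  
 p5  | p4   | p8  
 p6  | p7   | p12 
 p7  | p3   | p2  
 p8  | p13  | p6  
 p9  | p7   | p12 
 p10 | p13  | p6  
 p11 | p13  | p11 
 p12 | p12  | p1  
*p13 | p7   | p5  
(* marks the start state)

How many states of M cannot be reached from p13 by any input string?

3

No path from p13 leads to p9, p10, p11; the other 10 states are all reachable.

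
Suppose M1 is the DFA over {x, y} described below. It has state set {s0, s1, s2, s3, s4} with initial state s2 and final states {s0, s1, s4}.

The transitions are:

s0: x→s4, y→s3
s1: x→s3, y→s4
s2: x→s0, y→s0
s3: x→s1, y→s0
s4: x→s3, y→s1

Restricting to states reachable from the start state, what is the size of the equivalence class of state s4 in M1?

Every state is reachable, so we keep all 5.
Initial partition by acceptance: {s0,s1,s4} | {s2,s3}.
Split {s0,s1,s4} by δ(·,x) → {s1,s4} and {s0}.
Split {s2,s3} by δ(·,x) → {s2} and {s3}.
The partition is now stable with 4 blocks: {s1,s4} | {s2} | {s0} | {s3}.
The equivalence class containing s4 is {s1,s4}, of size 2.

2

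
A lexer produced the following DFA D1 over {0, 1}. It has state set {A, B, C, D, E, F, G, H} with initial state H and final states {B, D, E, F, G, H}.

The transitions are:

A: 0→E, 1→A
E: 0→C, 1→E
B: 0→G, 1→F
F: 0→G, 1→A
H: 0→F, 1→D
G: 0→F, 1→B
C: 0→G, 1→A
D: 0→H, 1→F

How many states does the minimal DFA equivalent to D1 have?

Every state is reachable, so we keep all 8.
P0 = {B,D,E,F,G,H} | {A,C}.
Split {B,D,E,F,G,H} by δ(·,0) → {B,D,F,G,H} and {E}.
Refine {B,D,F,G,H} on symbol 1: members go to different blocks, giving {B,D,G,H} and {F}.
On input 0, block {B,D,G,H} splits into {B,D} and {G,H}.
Split {A,C} by δ(·,0) → {A} and {C}.
The partition is now stable with 6 blocks: {B,D} | {A} | {E} | {F} | {G,H} | {C}.

6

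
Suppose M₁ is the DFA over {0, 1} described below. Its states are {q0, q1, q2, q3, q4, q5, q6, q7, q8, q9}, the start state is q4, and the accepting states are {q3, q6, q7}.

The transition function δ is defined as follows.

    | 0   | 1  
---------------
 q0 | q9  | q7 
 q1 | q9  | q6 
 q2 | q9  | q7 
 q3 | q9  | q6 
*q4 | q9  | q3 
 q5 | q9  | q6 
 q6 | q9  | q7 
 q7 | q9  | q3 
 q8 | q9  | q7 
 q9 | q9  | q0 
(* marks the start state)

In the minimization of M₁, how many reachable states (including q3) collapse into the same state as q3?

3

Reachable states from the start: {q0,q3,q4,q6,q7,q9}. Unreachable: {q1,q2,q5,q8} — drop them.
Start with accepting vs non-accepting: {q3,q6,q7} | {q0,q4,q9}.
On input 1, block {q0,q4,q9} splits into {q0,q4} and {q9}.
No further refinement is possible. Final partition (3 blocks): {q3,q6,q7} | {q0,q4} | {q9}.
The equivalence class containing q3 is {q3,q6,q7}, of size 3.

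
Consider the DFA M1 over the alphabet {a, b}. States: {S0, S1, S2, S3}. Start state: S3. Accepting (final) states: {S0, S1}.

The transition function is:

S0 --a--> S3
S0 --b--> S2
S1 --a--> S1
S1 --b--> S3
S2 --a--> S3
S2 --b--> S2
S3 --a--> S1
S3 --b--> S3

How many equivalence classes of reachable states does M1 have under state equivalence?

Reachable states from the start: {S1,S3}. Unreachable: {S0,S2} — drop them.
P0 = {S1} | {S3}.
No further refinement is possible. Final partition (2 blocks): {S1} | {S3}.

2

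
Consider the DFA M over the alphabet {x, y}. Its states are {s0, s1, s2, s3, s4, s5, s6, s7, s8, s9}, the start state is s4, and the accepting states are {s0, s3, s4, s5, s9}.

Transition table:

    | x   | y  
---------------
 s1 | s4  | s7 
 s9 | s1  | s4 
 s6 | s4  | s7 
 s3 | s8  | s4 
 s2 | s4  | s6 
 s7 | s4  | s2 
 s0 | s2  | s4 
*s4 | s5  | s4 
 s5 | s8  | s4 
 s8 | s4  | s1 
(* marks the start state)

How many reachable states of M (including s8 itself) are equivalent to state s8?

5

First remove the unreachable states {s0,s3,s9}; 7 states remain.
P0 = {s4,s5} | {s1,s2,s6,s7,s8}.
On input x, block {s4,s5} splits into {s4} and {s5}.
Stable partition: {s4} | {s1,s2,s6,s7,s8} | {s5} — 3 equivalence classes.
The equivalence class containing s8 is {s1,s2,s6,s7,s8}, of size 5.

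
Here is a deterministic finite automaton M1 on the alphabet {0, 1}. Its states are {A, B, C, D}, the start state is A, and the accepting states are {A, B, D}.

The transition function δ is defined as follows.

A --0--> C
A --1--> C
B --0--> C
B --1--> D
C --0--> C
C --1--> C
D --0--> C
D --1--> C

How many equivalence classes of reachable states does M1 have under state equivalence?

2

First remove the unreachable states {B,D}; 2 states remain.
Start with accepting vs non-accepting: {A} | {C}.
The partition is now stable with 2 blocks: {A} | {C}.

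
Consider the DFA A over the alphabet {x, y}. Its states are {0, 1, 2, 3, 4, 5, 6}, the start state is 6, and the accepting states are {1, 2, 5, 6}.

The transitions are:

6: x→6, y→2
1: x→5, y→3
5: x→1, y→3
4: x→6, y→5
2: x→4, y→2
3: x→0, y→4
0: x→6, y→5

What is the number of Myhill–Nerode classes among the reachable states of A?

P0 = {1,2,5,6} | {0,3,4}.
Refine {1,2,5,6} on symbol x: members go to different blocks, giving {1,5,6} and {2}.
On input y, block {1,5,6} splits into {1,5} and {6}.
Refine {0,3,4} on symbol x: members go to different blocks, giving {0,4} and {3}.
The partition is now stable with 5 blocks: {1,5} | {0,4} | {2} | {6} | {3}.

5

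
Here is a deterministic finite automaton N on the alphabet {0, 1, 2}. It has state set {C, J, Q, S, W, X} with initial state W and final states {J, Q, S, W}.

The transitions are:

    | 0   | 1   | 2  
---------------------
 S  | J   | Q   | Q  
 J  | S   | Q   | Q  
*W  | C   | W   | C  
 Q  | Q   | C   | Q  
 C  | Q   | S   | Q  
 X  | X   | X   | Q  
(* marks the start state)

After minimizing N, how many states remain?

4

Reachable states from the start: {C,J,Q,S,W}. Unreachable: {X} — drop them.
Start with accepting vs non-accepting: {J,Q,S,W} | {C}.
On input 0, block {J,Q,S,W} splits into {J,Q,S} and {W}.
Split {J,Q,S} by δ(·,1) → {J,S} and {Q}.
The partition is now stable with 4 blocks: {J,S} | {C} | {W} | {Q}.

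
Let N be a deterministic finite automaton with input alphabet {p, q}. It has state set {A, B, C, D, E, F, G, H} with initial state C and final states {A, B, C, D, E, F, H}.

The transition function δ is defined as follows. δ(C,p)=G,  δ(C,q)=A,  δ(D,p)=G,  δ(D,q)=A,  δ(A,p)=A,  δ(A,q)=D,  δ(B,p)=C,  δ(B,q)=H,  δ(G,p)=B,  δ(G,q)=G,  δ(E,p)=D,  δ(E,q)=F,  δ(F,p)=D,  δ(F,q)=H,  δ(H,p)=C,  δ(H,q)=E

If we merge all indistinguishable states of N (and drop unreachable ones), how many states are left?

4

Every state is reachable, so we keep all 8.
Initial partition by acceptance: {A,B,C,D,E,F,H} | {G}.
On input p, block {A,B,C,D,E,F,H} splits into {A,B,E,F,H} and {C,D}.
Refine {A,B,E,F,H} on symbol p: members go to different blocks, giving {B,E,F,H} and {A}.
Stable partition: {B,E,F,H} | {G} | {C,D} | {A} — 4 equivalence classes.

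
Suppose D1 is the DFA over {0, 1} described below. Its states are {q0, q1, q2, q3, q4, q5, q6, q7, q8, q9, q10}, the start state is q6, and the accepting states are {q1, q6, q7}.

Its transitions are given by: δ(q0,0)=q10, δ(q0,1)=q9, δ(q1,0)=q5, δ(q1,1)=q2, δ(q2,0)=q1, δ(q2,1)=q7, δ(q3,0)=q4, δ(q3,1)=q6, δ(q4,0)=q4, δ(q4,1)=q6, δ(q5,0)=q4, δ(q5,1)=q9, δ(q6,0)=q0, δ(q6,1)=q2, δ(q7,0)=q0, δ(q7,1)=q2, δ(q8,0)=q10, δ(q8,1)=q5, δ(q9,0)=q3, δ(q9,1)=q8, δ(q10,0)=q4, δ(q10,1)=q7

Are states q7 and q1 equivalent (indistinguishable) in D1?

Yes

Every state is reachable, so we keep all 11.
Start with accepting vs non-accepting: {q1,q6,q7} | {q0,q2,q3,q4,q5,q8,q9,q10}.
Split {q0,q2,q3,q4,q5,q8,q9,q10} by δ(·,0) → {q0,q3,q4,q5,q8,q9,q10} and {q2}.
Refine {q0,q3,q4,q5,q8,q9,q10} on symbol 1: members go to different blocks, giving {q0,q5,q8,q9} and {q3,q4,q10}.
No further refinement is possible. Final partition (4 blocks): {q1,q6,q7} | {q0,q5,q8,q9} | {q2} | {q3,q4,q10}.
q7 and q1 lie in the same block of the stable partition, so they are equivalent — no string distinguishes them.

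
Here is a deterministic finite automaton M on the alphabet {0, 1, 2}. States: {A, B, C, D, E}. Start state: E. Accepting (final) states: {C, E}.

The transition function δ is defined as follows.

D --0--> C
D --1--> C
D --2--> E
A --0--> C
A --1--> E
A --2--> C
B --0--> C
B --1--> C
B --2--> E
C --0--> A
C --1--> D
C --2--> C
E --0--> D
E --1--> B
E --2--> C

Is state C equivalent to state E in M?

Every state is reachable, so we keep all 5.
P0 = {C,E} | {A,B,D}.
Stable partition: {C,E} | {A,B,D} — 2 equivalence classes.
C and E lie in the same block of the stable partition, so they are equivalent — no string distinguishes them.

Yes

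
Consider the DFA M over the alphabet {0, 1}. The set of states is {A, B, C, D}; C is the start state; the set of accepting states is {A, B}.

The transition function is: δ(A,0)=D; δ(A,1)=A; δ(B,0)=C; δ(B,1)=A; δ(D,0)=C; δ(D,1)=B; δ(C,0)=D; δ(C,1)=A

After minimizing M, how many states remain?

Every state is reachable, so we keep all 4.
Start with accepting vs non-accepting: {A,B} | {C,D}.
The partition is now stable with 2 blocks: {A,B} | {C,D}.

2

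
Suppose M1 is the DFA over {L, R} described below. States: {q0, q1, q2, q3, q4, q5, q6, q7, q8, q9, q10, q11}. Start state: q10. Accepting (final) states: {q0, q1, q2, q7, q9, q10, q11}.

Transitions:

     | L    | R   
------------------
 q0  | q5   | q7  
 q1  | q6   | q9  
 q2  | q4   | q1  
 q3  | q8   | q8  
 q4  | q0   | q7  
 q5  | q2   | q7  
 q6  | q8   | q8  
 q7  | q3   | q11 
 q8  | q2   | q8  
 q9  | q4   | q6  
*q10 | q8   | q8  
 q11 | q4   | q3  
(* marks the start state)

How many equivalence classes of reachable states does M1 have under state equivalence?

Initial partition by acceptance: {q0,q1,q2,q7,q9,q10,q11} | {q3,q4,q5,q6,q8}.
Split {q0,q1,q2,q7,q9,q10,q11} by δ(·,R) → {q0,q1,q2,q7} and {q9,q10,q11}.
Split {q0,q1,q2,q7} by δ(·,R) → {q0,q2} and {q1,q7}.
Refine {q3,q4,q5,q6,q8} on symbol L: members go to different blocks, giving {q4,q5,q8} and {q3,q6}.
Refine {q4,q5,q8} on symbol R: members go to different blocks, giving {q4,q5} and {q8}.
On input L, block {q9,q10,q11} splits into {q9,q11} and {q10}.
No further refinement is possible. Final partition (7 blocks): {q0,q2} | {q4,q5} | {q9,q11} | {q1,q7} | {q3,q6} | {q8} | {q10}.

7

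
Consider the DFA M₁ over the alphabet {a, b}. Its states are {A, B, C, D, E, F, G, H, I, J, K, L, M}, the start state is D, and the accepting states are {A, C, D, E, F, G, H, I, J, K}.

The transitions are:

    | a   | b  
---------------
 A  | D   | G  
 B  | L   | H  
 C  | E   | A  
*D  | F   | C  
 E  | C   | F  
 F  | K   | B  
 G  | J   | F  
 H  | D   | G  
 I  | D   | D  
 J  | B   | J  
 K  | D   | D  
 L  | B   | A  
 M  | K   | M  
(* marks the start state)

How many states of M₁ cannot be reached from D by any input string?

2

Starting at D and following transitions, the reachable set is {A, B, C, D, E, F, G, H, J, K, L}. That leaves I, M unreachable — 2 in total.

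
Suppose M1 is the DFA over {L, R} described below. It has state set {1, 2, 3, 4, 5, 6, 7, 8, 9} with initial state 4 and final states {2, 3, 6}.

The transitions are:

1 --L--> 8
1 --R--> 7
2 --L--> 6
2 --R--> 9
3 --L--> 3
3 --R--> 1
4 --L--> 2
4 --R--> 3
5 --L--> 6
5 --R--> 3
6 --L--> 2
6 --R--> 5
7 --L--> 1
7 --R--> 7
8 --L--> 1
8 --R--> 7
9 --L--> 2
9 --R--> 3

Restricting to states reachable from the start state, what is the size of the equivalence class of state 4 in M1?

3

Every state is reachable, so we keep all 9.
P0 = {2,3,6} | {1,4,5,7,8,9}.
On input L, block {1,4,5,7,8,9} splits into {1,7,8} and {4,5,9}.
Split {2,3,6} by δ(·,R) → {2,6} and {3}.
No further refinement is possible. Final partition (4 blocks): {2,6} | {1,7,8} | {4,5,9} | {3}.
State 4 belongs to the block {4,5,9}, which has 3 states.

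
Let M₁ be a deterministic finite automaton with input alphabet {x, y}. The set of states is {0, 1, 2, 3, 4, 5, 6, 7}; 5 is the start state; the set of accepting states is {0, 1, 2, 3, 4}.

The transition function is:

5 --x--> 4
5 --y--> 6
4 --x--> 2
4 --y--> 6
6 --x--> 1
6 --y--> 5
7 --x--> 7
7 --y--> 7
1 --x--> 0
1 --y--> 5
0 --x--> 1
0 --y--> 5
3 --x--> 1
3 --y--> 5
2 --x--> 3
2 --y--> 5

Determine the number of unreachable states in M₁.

1

BFS from 5 reaches {0, 1, 2, 3, 4, 5, 6}; the 1 state(s) 7 are never visited.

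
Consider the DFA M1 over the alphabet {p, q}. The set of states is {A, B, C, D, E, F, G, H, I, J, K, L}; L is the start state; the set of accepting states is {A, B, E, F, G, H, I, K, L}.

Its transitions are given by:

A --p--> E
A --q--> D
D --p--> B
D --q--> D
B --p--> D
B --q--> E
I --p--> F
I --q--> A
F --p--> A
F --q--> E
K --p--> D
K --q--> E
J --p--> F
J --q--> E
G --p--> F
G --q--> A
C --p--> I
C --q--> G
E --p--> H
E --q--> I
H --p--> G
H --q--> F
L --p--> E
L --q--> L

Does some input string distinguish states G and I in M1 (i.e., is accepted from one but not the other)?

First remove the unreachable states {C,J,K}; 9 states remain.
P0 = {A,B,E,F,G,H,I,L} | {D}.
On input p, block {A,B,E,F,G,H,I,L} splits into {A,E,F,G,H,I,L} and {B}.
Refine {A,E,F,G,H,I,L} on symbol q: members go to different blocks, giving {E,F,G,H,I,L} and {A}.
Refine {E,F,G,H,I,L} on symbol p: members go to different blocks, giving {E,G,H,I,L} and {F}.
Refine {E,G,H,I,L} on symbol p: members go to different blocks, giving {E,H,L} and {G,I}.
On input p, block {E,H,L} splits into {E,L} and {H}.
On input p, block {E,L} splits into {E} and {L}.
Stable partition: {E} | {D} | {B} | {A} | {F} | {G,I} | {H} | {L} — 8 equivalence classes.
G and I lie in the same block of the stable partition, so they are equivalent — no string distinguishes them.

No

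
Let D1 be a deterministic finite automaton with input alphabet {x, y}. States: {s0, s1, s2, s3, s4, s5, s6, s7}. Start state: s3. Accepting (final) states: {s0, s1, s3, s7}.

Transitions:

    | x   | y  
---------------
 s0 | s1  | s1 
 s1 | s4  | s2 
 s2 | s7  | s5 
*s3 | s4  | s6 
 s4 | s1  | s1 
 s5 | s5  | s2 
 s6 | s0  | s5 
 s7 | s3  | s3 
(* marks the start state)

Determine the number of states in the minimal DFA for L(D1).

5

Every state is reachable, so we keep all 8.
P0 = {s0,s1,s3,s7} | {s2,s4,s5,s6}.
Split {s0,s1,s3,s7} by δ(·,x) → {s0,s7} and {s1,s3}.
Split {s2,s4,s5,s6} by δ(·,x) → {s2,s6} and {s4} and {s5}.
The partition is now stable with 5 blocks: {s0,s7} | {s2,s6} | {s1,s3} | {s4} | {s5}.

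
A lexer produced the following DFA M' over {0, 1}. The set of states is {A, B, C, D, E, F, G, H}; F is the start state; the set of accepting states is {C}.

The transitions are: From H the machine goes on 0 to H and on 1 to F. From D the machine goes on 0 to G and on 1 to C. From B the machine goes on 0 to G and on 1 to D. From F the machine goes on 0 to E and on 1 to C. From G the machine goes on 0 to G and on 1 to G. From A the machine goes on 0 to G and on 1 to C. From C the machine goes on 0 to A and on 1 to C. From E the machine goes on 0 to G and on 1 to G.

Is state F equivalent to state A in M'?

Yes

States {B,D,H} cannot be reached from the start state, so discard them.
P0 = {C} | {A,E,F,G}.
On input 1, block {A,E,F,G} splits into {A,F} and {E,G}.
No further refinement is possible. Final partition (3 blocks): {C} | {A,F} | {E,G}.
F and A lie in the same block of the stable partition, so they are equivalent — no string distinguishes them.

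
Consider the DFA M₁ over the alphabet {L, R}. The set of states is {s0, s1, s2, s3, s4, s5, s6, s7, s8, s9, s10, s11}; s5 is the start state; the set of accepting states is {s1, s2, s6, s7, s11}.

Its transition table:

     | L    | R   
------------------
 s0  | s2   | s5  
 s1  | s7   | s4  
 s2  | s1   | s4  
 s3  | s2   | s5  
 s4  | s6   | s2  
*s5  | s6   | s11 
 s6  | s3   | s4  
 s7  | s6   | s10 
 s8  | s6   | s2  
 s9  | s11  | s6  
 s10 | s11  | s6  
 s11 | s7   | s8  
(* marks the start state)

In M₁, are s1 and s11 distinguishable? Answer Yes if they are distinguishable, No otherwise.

Reachable states from the start: {s1,s2,s3,s4,s5,s6,s7,s8,s10,s11}. Unreachable: {s0,s9} — drop them.
Start with accepting vs non-accepting: {s1,s2,s6,s7,s11} | {s3,s4,s5,s8,s10}.
Refine {s1,s2,s6,s7,s11} on symbol L: members go to different blocks, giving {s1,s2,s7,s11} and {s6}.
On input L, block {s1,s2,s7,s11} splits into {s1,s2,s11} and {s7}.
Split {s1,s2,s11} by δ(·,L) → {s1,s11} and {s2}.
On input L, block {s3,s4,s5,s8,s10} splits into {s4,s5,s8} and {s3} and {s10}.
Split {s4,s5,s8} by δ(·,R) → {s4,s8} and {s5}.
Stable partition: {s1,s11} | {s4,s8} | {s6} | {s7} | {s2} | {s3} | {s10} | {s5} — 8 equivalence classes.
s1 and s11 lie in the same block of the stable partition, so they are equivalent — no string distinguishes them.

No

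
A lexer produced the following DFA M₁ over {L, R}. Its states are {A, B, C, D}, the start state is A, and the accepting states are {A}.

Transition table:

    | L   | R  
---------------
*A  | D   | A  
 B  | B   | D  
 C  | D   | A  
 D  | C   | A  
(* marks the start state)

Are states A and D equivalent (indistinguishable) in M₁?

No

First remove the unreachable states {B}; 3 states remain.
Start with accepting vs non-accepting: {A} | {C,D}.
The partition is now stable with 2 blocks: {A} | {C,D}.
A and D end up in different blocks, so they are distinguishable. For instance, the string 'ε' is accepted from only A.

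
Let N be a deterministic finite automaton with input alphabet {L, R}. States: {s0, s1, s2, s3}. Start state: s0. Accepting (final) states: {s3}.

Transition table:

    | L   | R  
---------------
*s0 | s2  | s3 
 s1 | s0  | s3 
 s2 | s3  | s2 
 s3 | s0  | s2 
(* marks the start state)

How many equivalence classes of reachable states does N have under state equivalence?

3

First remove the unreachable states {s1}; 3 states remain.
P0 = {s3} | {s0,s2}.
Refine {s0,s2} on symbol L: members go to different blocks, giving {s0} and {s2}.
The partition is now stable with 3 blocks: {s3} | {s0} | {s2}.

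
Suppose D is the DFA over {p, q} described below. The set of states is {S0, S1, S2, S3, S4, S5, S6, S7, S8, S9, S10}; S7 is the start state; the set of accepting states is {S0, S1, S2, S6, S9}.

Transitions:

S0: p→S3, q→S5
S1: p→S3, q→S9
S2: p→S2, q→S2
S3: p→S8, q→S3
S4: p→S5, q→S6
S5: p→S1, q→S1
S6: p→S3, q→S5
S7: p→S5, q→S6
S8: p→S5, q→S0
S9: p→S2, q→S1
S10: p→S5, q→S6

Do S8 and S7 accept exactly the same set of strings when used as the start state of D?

Reachable states from the start: {S0,S1,S2,S3,S5,S6,S7,S8,S9}. Unreachable: {S4,S10} — drop them.
Start with accepting vs non-accepting: {S0,S1,S2,S6,S9} | {S3,S5,S7,S8}.
On input p, block {S0,S1,S2,S6,S9} splits into {S0,S1,S6} and {S2,S9}.
Split {S0,S1,S6} by δ(·,q) → {S0,S6} and {S1}.
On input p, block {S3,S5,S7,S8} splits into {S3,S7,S8} and {S5}.
Refine {S3,S7,S8} on symbol p: members go to different blocks, giving {S7,S8} and {S3}.
Refine {S2,S9} on symbol q: members go to different blocks, giving {S2} and {S9}.
No further refinement is possible. Final partition (7 blocks): {S0,S6} | {S7,S8} | {S2} | {S1} | {S5} | {S3} | {S9}.
S8 and S7 lie in the same block of the stable partition, so they are equivalent — no string distinguishes them.

Yes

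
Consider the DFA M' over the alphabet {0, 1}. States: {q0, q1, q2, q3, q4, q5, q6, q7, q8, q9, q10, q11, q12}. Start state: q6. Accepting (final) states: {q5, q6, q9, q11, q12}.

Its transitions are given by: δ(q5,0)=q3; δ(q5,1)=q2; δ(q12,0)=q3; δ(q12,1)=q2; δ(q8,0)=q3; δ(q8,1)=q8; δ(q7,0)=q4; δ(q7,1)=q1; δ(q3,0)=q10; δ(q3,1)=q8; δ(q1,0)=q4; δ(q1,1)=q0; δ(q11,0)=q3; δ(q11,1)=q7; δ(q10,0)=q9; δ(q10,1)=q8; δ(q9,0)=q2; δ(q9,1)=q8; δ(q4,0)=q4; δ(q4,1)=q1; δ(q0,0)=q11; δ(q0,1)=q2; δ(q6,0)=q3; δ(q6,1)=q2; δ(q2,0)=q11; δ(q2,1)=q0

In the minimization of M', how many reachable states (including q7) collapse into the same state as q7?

2

First remove the unreachable states {q5,q12}; 11 states remain.
Initial partition by acceptance: {q6,q9,q11} | {q0,q1,q2,q3,q4,q7,q8,q10}.
Refine {q0,q1,q2,q3,q4,q7,q8,q10} on symbol 0: members go to different blocks, giving {q1,q3,q4,q7,q8} and {q0,q2,q10}.
On input 0, block {q6,q9,q11} splits into {q6,q11} and {q9}.
On input 1, block {q6,q11} splits into {q6} and {q11}.
On input 0, block {q1,q3,q4,q7,q8} splits into {q1,q4,q7,q8} and {q3}.
On input 0, block {q1,q4,q7,q8} splits into {q1,q4,q7} and {q8}.
Refine {q1,q4,q7} on symbol 1: members go to different blocks, giving {q4,q7} and {q1}.
Split {q0,q2,q10} by δ(·,0) → {q0,q2} and {q10}.
The partition is now stable with 9 blocks: {q6} | {q4,q7} | {q0,q2} | {q9} | {q11} | {q3} | {q8} | {q1} | {q10}.
State q7 belongs to the block {q4,q7}, which has 2 states.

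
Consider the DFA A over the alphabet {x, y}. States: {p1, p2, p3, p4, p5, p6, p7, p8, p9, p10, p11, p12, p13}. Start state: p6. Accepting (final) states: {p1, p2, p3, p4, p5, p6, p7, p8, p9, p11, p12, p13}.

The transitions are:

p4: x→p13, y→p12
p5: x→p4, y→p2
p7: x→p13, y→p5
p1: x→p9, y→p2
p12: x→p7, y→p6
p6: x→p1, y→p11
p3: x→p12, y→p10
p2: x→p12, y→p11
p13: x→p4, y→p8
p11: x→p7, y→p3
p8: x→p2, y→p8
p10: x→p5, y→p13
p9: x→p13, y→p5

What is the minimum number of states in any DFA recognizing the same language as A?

Initial partition by acceptance: {p1,p2,p3,p4,p5,p6,p7,p8,p9,p11,p12,p13} | {p10}.
On input y, block {p1,p2,p3,p4,p5,p6,p7,p8,p9,p11,p12,p13} splits into {p1,p2,p4,p5,p6,p7,p8,p9,p11,p12,p13} and {p3}.
Refine {p1,p2,p4,p5,p6,p7,p8,p9,p11,p12,p13} on symbol y: members go to different blocks, giving {p1,p2,p4,p5,p6,p7,p8,p9,p12,p13} and {p11}.
Split {p1,p2,p4,p5,p6,p7,p8,p9,p12,p13} by δ(·,y) → {p1,p4,p5,p7,p8,p9,p12,p13} and {p2,p6}.
Split {p1,p4,p5,p7,p8,p9,p12,p13} by δ(·,x) → {p1,p4,p5,p7,p9,p12,p13} and {p8}.
Split {p1,p4,p5,p7,p9,p12,p13} by δ(·,y) → {p1,p5,p12} and {p4,p7,p9} and {p13}.
The partition is now stable with 8 blocks: {p1,p5,p12} | {p10} | {p3} | {p11} | {p2,p6} | {p8} | {p4,p7,p9} | {p13}.

8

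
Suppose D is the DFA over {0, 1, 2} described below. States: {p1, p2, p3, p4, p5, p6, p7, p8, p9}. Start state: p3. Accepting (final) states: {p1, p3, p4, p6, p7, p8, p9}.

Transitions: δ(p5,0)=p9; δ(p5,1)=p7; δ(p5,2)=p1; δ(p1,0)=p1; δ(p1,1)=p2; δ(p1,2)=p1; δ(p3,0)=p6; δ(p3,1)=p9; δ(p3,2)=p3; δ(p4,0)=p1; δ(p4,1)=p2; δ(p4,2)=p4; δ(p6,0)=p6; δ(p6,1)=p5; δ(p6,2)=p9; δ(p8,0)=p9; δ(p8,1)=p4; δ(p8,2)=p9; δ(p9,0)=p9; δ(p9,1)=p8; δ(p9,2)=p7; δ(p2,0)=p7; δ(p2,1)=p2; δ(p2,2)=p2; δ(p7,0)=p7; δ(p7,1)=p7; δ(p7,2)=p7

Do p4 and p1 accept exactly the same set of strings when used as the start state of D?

Yes

P0 = {p1,p3,p4,p6,p7,p8,p9} | {p2,p5}.
Refine {p1,p3,p4,p6,p7,p8,p9} on symbol 1: members go to different blocks, giving {p3,p7,p8,p9} and {p1,p4,p6}.
Refine {p3,p7,p8,p9} on symbol 0: members go to different blocks, giving {p7,p8,p9} and {p3}.
Refine {p7,p8,p9} on symbol 1: members go to different blocks, giving {p7,p9} and {p8}.
On input 1, block {p7,p9} splits into {p7} and {p9}.
Split {p2,p5} by δ(·,0) → {p2} and {p5}.
Split {p1,p4,p6} by δ(·,1) → {p1,p4} and {p6}.
Stable partition: {p7} | {p2} | {p1,p4} | {p3} | {p8} | {p9} | {p5} | {p6} — 8 equivalence classes.
p4 and p1 lie in the same block of the stable partition, so they are equivalent — no string distinguishes them.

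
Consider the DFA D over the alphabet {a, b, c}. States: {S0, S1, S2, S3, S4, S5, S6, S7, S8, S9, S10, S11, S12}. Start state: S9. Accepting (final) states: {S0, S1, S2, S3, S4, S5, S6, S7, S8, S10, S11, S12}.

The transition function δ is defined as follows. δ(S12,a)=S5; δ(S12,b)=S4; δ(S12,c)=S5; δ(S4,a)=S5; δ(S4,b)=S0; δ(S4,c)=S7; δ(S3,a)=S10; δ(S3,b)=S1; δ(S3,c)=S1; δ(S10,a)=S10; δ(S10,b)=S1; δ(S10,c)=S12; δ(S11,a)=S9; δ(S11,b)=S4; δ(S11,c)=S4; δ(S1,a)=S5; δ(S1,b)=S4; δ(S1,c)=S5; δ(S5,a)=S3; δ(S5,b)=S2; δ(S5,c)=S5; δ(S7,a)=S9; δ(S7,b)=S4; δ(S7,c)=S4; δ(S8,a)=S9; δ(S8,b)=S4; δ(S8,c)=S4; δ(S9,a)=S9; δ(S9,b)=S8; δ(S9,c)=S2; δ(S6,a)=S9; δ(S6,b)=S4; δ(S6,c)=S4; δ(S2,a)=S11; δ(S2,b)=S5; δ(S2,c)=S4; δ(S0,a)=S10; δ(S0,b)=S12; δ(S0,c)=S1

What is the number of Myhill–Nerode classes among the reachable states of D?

7

States {S6} cannot be reached from the start state, so discard them.
Start with accepting vs non-accepting: {S0,S1,S2,S3,S4,S5,S7,S8,S10,S11,S12} | {S9}.
On input a, block {S0,S1,S2,S3,S4,S5,S7,S8,S10,S11,S12} splits into {S0,S1,S2,S3,S4,S5,S10,S12} and {S7,S8,S11}.
On input a, block {S0,S1,S2,S3,S4,S5,S10,S12} splits into {S0,S1,S3,S4,S5,S10,S12} and {S2}.
Split {S0,S1,S3,S4,S5,S10,S12} by δ(·,b) → {S0,S1,S3,S4,S10,S12} and {S5}.
Split {S0,S1,S3,S4,S10,S12} by δ(·,a) → {S0,S3,S10} and {S1,S4,S12}.
Refine {S1,S4,S12} on symbol b: members go to different blocks, giving {S1,S12} and {S4}.
Stable partition: {S0,S3,S10} | {S9} | {S7,S8,S11} | {S2} | {S5} | {S1,S12} | {S4} — 7 equivalence classes.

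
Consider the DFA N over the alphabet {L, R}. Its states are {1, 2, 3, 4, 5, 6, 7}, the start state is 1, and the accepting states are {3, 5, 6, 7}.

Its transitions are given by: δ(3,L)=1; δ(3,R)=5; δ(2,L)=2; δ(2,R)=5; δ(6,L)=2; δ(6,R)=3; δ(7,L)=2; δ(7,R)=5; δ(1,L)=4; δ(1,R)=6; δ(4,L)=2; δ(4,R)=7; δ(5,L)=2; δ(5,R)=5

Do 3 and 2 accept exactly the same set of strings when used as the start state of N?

No

Start with accepting vs non-accepting: {3,5,6,7} | {1,2,4}.
Stable partition: {3,5,6,7} | {1,2,4} — 2 equivalence classes.
3 and 2 end up in different blocks, so they are distinguishable. For instance, the string 'ε' is accepted from only 3.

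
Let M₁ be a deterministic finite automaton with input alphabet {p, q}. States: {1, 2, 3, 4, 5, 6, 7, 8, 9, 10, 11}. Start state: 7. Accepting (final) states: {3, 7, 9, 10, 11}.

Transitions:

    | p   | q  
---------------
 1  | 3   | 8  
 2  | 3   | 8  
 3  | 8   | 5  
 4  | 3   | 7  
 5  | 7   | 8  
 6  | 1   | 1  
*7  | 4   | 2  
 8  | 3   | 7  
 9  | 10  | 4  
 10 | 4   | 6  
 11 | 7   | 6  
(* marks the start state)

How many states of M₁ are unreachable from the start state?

5

BFS from 7 reaches {2, 3, 4, 5, 7, 8}; the 5 state(s) 1, 6, 9, 10, 11 are never visited.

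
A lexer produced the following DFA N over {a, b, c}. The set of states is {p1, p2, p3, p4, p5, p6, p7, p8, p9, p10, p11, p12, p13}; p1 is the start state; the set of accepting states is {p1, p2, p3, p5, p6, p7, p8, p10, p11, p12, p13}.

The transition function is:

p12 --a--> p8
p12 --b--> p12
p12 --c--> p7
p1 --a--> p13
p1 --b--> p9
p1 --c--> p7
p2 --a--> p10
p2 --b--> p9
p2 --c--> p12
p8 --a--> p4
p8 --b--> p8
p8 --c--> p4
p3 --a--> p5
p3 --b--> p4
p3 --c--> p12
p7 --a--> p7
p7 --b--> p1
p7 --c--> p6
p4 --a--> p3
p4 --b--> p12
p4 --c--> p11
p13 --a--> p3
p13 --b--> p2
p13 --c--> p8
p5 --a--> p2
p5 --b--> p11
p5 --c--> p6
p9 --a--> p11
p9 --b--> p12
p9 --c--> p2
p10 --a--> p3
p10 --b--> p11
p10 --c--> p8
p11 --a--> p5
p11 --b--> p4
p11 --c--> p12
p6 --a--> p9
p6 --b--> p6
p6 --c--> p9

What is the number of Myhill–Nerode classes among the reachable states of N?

7

P0 = {p1,p2,p3,p5,p6,p7,p8,p10,p11,p12,p13} | {p4,p9}.
Refine {p1,p2,p3,p5,p6,p7,p8,p10,p11,p12,p13} on symbol a: members go to different blocks, giving {p1,p2,p3,p5,p7,p10,p11,p12,p13} and {p6,p8}.
Split {p1,p2,p3,p5,p7,p10,p11,p12,p13} by δ(·,a) → {p1,p2,p3,p5,p7,p10,p11,p13} and {p12}.
Refine {p1,p2,p3,p5,p7,p10,p11,p13} on symbol b: members go to different blocks, giving {p1,p2,p3,p11} and {p5,p7,p10,p13}.
On input c, block {p1,p2,p3,p11} splits into {p2,p3,p11} and {p1}.
Split {p5,p7,p10,p13} by δ(·,a) → {p5,p10,p13} and {p7}.
No further refinement is possible. Final partition (7 blocks): {p2,p3,p11} | {p4,p9} | {p6,p8} | {p12} | {p5,p10,p13} | {p1} | {p7}.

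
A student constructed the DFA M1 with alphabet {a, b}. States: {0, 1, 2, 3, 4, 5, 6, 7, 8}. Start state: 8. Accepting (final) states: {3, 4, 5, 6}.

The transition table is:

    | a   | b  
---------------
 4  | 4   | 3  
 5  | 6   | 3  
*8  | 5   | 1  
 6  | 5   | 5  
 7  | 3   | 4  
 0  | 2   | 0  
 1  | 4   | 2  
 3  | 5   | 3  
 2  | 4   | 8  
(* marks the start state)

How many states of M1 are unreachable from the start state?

2

Starting at 8 and following transitions, the reachable set is {1, 2, 3, 4, 5, 6, 8}. That leaves 0, 7 unreachable — 2 in total.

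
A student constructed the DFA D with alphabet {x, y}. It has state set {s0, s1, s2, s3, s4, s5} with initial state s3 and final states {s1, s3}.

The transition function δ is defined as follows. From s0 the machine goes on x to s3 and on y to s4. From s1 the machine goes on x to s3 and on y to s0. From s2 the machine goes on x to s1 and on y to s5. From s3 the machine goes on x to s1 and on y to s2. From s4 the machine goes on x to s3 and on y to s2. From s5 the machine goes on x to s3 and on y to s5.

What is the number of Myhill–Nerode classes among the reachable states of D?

2

Every state is reachable, so we keep all 6.
Start with accepting vs non-accepting: {s1,s3} | {s0,s2,s4,s5}.
The partition is now stable with 2 blocks: {s1,s3} | {s0,s2,s4,s5}.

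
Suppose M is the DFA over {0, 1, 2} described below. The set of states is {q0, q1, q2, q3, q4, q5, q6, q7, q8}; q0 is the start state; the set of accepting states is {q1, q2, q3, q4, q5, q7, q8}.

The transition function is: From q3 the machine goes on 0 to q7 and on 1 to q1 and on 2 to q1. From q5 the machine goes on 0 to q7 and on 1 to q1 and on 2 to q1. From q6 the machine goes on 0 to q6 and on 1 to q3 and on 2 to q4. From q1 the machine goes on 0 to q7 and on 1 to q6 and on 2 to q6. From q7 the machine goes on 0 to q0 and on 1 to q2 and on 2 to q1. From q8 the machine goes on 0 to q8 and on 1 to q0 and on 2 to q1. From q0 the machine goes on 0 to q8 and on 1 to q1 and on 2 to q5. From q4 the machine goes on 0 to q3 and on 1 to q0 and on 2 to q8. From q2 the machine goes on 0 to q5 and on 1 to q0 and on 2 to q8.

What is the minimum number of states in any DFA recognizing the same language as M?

7

Every state is reachable, so we keep all 9.
Initial partition by acceptance: {q1,q2,q3,q4,q5,q7,q8} | {q0,q6}.
On input 0, block {q1,q2,q3,q4,q5,q7,q8} splits into {q1,q2,q3,q4,q5,q8} and {q7}.
Refine {q1,q2,q3,q4,q5,q8} on symbol 0: members go to different blocks, giving {q1,q3,q5} and {q2,q4,q8}.
Refine {q1,q3,q5} on symbol 1: members go to different blocks, giving {q3,q5} and {q1}.
Split {q0,q6} by δ(·,0) → {q0} and {q6}.
On input 0, block {q2,q4,q8} splits into {q2,q4} and {q8}.
No further refinement is possible. Final partition (7 blocks): {q3,q5} | {q0} | {q7} | {q2,q4} | {q1} | {q6} | {q8}.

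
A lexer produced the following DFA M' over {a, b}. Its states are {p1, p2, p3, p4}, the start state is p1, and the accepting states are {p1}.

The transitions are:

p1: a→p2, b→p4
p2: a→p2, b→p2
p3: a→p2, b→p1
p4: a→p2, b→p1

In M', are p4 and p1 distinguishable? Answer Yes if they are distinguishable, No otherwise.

Reachable states from the start: {p1,p2,p4}. Unreachable: {p3} — drop them.
Start with accepting vs non-accepting: {p1} | {p2,p4}.
Split {p2,p4} by δ(·,b) → {p2} and {p4}.
No further refinement is possible. Final partition (3 blocks): {p1} | {p2} | {p4}.
p4 and p1 end up in different blocks, so they are distinguishable. For instance, the string 'ε' is accepted from only p1.

Yes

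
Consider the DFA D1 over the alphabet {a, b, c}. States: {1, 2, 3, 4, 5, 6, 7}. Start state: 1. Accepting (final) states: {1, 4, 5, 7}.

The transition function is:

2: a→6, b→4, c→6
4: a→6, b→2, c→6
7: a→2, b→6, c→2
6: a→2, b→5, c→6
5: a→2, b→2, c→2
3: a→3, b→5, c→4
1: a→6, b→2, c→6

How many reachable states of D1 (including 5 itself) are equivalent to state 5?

3

First remove the unreachable states {3,7}; 5 states remain.
Initial partition by acceptance: {1,4,5} | {2,6}.
No further refinement is possible. Final partition (2 blocks): {1,4,5} | {2,6}.
The equivalence class containing 5 is {1,4,5}, of size 3.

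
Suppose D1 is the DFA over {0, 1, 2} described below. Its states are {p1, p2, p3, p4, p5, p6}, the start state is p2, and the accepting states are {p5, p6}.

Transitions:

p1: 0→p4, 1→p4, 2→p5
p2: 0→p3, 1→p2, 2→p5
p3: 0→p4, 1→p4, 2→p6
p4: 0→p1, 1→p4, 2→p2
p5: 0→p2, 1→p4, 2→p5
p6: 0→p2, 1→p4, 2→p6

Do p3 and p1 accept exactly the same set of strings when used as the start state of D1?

Yes

Initial partition by acceptance: {p5,p6} | {p1,p2,p3,p4}.
Refine {p1,p2,p3,p4} on symbol 2: members go to different blocks, giving {p1,p2,p3} and {p4}.
Split {p1,p2,p3} by δ(·,0) → {p1,p3} and {p2}.
Stable partition: {p5,p6} | {p1,p3} | {p4} | {p2} — 4 equivalence classes.
p3 and p1 lie in the same block of the stable partition, so they are equivalent — no string distinguishes them.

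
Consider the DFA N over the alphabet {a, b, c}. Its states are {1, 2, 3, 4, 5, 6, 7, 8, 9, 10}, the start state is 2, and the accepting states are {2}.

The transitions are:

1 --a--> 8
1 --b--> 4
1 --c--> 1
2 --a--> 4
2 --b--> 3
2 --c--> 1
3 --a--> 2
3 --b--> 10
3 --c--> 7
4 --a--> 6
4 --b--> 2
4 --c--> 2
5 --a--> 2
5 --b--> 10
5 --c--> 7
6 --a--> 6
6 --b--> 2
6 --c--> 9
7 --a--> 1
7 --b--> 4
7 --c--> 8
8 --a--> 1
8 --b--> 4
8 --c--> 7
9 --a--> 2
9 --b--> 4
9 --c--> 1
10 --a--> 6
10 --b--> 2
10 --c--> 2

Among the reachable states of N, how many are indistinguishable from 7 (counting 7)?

3

Reachable states from the start: {1,2,3,4,6,7,8,9,10}. Unreachable: {5} — drop them.
P0 = {2} | {1,3,4,6,7,8,9,10}.
Split {1,3,4,6,7,8,9,10} by δ(·,a) → {1,4,6,7,8,10} and {3,9}.
On input b, block {1,4,6,7,8,10} splits into {1,7,8} and {4,6,10}.
Split {4,6,10} by δ(·,c) → {4,10} and {6}.
Stable partition: {2} | {1,7,8} | {3,9} | {4,10} | {6} — 5 equivalence classes.
The equivalence class containing 7 is {1,7,8}, of size 3.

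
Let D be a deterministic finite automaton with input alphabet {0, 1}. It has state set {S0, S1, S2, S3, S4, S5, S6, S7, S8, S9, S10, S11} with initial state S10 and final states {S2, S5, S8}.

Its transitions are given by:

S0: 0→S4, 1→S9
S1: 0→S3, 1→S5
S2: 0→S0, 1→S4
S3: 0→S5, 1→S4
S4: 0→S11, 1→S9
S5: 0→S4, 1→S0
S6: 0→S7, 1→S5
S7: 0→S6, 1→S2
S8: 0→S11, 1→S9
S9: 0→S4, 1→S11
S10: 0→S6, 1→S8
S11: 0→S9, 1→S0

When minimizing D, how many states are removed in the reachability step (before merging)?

2

No path from S10 leads to S1, S3; the other 10 states are all reachable.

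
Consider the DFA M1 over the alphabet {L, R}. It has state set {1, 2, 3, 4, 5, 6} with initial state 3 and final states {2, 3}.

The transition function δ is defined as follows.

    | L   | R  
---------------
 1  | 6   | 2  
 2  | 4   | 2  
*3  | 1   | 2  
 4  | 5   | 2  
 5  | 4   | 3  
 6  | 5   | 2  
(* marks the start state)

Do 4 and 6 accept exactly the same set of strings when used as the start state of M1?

Yes

All states are reachable from the start state.
Initial partition by acceptance: {2,3} | {1,4,5,6}.
No further refinement is possible. Final partition (2 blocks): {2,3} | {1,4,5,6}.
4 and 6 lie in the same block of the stable partition, so they are equivalent — no string distinguishes them.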